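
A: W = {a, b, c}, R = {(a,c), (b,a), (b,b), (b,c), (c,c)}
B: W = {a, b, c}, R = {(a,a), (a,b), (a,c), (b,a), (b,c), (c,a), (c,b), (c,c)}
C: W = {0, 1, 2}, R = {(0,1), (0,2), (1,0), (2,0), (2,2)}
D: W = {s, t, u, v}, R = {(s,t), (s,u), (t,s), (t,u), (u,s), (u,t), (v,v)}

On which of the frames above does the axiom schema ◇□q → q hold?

The schema corresponds to symmetry: ∀x ∀y (Rxy → Ryx).
A: fails — Rbc but not Rcb.
B: ✓.
C: ✓.
D: ✓.
Valid on: B, C, D.

B, C, D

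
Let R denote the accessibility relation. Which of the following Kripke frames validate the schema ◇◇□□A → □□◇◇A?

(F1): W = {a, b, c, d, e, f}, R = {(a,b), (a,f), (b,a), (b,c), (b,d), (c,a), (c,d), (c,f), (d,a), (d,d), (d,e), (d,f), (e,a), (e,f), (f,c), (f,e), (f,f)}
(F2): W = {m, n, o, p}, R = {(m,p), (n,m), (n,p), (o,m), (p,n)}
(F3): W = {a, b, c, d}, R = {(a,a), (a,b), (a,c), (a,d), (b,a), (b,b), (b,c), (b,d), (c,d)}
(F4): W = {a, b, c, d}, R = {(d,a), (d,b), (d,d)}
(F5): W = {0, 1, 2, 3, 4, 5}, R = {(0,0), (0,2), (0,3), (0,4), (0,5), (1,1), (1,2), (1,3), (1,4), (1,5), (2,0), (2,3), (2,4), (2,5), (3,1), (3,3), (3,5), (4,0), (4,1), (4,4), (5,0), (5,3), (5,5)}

(F1), (F5)

Frame correspondent (Sahlqvist): ∀x ∀y ∀z ((xR²y ∧ xR²z) → ∃w (yR²w ∧ zR²w)) — i.e. a generalized confluence (Geach) condition.
(F1): holds.
(F2): fails — pR²m, pR²p but no w with mR²w and pR²w.
(F3): fails — aR²a, aR²c but no w with aR²w and cR²w.
(F4): fails — dR²a, dR²a but no w with aR²w and aR²w.
(F5): holds.
Valid on: (F1), (F5).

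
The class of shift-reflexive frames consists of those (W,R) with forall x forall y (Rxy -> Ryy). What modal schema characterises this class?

□(□r → r)

This is shift-reflexivity; the standard corresponding axiom is T□: □(□r → r).
Suppose □(□r→r) is valid. Take Rxy and set V(r)={w : Ryw}. Then at y, □r holds; since □(□r→r) at x, □r→r at y, so r at y, i.e. Ryy.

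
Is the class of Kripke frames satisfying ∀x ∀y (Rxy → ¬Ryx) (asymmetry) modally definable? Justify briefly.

Modal frame validity is preserved under surjective bounded morphisms.
The 3-cycle (worlds a,b,c with a→b→c→a) is asymmetric. Mapping every world to a single reflexive point • is a surjective bounded morphism, and the reflexive point is not asymmetric (R•• but asymmetry requires ¬R••).
So no modal formula (or set of formulas) defines exactly the asymmetric frames.

Not modally definable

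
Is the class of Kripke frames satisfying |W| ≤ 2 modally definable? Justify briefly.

Any modally definable frame class is closed under disjoint unions.
Any modal formula valid on each of 3 disjoint one-world frames is valid on their disjoint union (validity is preserved under disjoint unions). Each one-world frame has |W|=1≤2, but the union has |W|=3.
So no modal formula (or set of formulas) defines exactly the |W|≤2 frames.

Not definable by any modal formula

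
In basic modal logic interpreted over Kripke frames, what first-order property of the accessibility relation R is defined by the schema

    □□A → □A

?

Suppose □□A→□A is valid. Take Rxy and set V(A)={w : xR²w}. Then □□A at x, so □A at x, so A at y, i.e. ∃z(Rxz∧Rzy).

Density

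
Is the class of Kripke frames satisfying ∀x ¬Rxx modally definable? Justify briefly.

Not definable by any modal formula

Any modally definable frame class is closed under surjective bounded morphisms.
The 5-cycle (worlds 0,1,2,3,4 with 0→1→2→3→4→0) is irreflexive, and the map sending every world to a single reflexive point • is a surjective bounded morphism (forth: every edge maps to (•,•); back: every world has a successor). So any modal formula valid on the 5-cycle is also valid on the reflexive point, which is not irreflexive.
So the class is not modally definable.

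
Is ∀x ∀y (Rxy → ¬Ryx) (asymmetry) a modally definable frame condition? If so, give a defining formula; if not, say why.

Not modally definable

Modal frame validity is preserved under surjective bounded morphisms.
The 3-cycle (worlds w0,w1,w2 with w0→w1→w2→w0) is asymmetric. Mapping every world to a single reflexive point • is a surjective bounded morphism, and the reflexive point is not asymmetric (R•• but asymmetry requires ¬R••).
Hence asymmetry is not modally definable.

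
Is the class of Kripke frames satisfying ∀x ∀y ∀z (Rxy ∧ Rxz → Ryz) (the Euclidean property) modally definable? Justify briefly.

Yes — defined by ◇p → □◇p

The condition is the Euclidean property. A defining modal formula is ◇p → □◇p.
Suppose ◇p→□◇p is valid. Take Rxy, Rxz and set V(p)={y}. Then ◇p at x, so □◇p at x, so ◇p at z, so some w with Rzw has p; w=y, i.e. Rzy. By symmetry of the argument, Ryz.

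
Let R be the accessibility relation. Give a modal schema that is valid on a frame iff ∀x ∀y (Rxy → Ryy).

The condition is shift-reflexivity. The T□ schema □(□p → p) defines it.
Suppose □(□p→p) is valid. Take Rxy and set V(p)={w : Ryw}. Then at y, □p holds; since □(□p→p) at x, □p→p at y, so p at y, i.e. Ryy.

□(□p → p)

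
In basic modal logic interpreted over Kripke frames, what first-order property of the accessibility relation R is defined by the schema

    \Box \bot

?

emptiness of R

This schema is the Ver axiom.
It corresponds to emptiness of R: \forall x \forall y \neg Rxy.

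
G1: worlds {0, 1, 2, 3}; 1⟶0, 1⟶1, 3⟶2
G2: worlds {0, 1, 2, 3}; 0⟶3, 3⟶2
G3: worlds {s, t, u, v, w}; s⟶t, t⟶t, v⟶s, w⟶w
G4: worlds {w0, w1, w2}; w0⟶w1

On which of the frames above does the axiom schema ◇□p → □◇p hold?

G3

Frame correspondent (Sahlqvist): ∀x ∀y ∀z (Rxy ∧ Rxz → ∃w (Ryw ∧ Rzw)) — i.e. convergence.
G1: fails — R10 and R10 but 0 and 0 have no common successor.
G2: fails — R32 and R32 but 2 and 2 have no common successor.
G3: holds.
G4: fails — Rw0w1 and Rw0w1 but w1 and w1 have no common successor.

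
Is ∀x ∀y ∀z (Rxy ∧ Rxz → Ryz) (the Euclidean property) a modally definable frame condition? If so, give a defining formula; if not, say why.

This is a Sahlqvist condition; the 5 axiom ◇q → □◇q defines it.
Suppose ◇q→□◇q is valid. Take Rxy, Rxz and set V(q)={y}. Then ◇q at x, so □◇q at x, so ◇q at z, so some w with Rzw has q; w=y, i.e. Rzy. By symmetry of the argument, Ryz.

Definable; ◇q → □◇q defines it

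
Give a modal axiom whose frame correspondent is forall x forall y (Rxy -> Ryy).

□(□q → q)

This is shift-reflexivity; the standard corresponding axiom is T□: □(□q → q).
Suppose □(□q→q) is valid. Take Rxy and set V(q)={w : Ryw}. Then at y, □q holds; since □(□q→q) at x, □q→q at y, so q at y, i.e. Ryy.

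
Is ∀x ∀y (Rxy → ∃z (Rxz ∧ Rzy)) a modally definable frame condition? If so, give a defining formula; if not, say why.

Yes: it is density, defined by the C4 schema □□q → □q.
Suppose □□q→□q is valid. Take Rxy and set V(q)={w : xR²w}. Then □□q at x, so □q at x, so q at y, i.e. ∃z(Rxz∧Rzy).

Yes — defined by □□q → □q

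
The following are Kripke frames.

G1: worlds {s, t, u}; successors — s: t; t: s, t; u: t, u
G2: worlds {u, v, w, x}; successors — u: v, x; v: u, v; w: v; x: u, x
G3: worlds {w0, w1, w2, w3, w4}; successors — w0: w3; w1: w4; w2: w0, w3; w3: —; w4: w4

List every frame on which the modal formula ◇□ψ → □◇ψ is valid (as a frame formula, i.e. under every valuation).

This is the axiom for convergence; its first-order frame correspondent is ∀x ∀y ∀z (Rxy ∧ Rxz → ∃w (Ryw ∧ Rzw)).
G1: satisfies the condition.
G2: satisfies the condition.
G3: fails — Rw0w3 and Rw0w3 but w3 and w3 have no common successor.
Valid on: G1, G2.

G1, G2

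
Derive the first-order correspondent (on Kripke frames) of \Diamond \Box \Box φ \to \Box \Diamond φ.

\forall x \forall y \forall z ((xRy \wedge xRz) \to \exists w (y R^2 w \wedge zRw))

This is a Sahlqvist (Geach-type) schema ◇^1□^2φ → □^1◇^1φ.
Minimal-valuation argument: fix x; take any y with xR^1y and any z with xR^1z. Set V(φ) to the set of worlds R-reachable from y in exactly 2 steps. Then □^2φ holds at y, so the antecedent holds at x; validity forces ◇^1φ at z, giving a w with zR^1w and yR^2w.
First-order correspondent: \forall x \forall y \forall z ((xRy \wedge xRz) \to \exists w (y R^2 w \wedge zRw)).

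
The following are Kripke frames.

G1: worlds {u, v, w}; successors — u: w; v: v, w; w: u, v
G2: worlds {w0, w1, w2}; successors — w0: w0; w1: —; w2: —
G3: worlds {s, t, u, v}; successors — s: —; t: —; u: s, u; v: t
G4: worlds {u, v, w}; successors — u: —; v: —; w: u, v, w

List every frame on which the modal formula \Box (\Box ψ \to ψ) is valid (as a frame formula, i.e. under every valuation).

G2

This is the axiom for shift-reflexivity; its first-order frame correspondent is \forall x \forall y (Rxy \to Ryy).
G1: fails — Rwu but not Ruu.
G2: holds.
G3: fails — Rus but not Rss.
G4: fails — Rwu but not Ruu.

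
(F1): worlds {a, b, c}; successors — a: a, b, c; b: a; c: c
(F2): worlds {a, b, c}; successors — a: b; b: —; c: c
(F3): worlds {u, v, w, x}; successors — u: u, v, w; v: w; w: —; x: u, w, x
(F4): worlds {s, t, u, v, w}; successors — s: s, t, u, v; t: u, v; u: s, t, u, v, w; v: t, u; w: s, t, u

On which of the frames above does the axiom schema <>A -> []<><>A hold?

The schema corresponds to a generalized confluence (Geach) condition: forall x forall y forall z ((xRy & xRz) -> exists w (y = w & z R^2 w)).
(F1): fails — aRa, aRc but no w with a=w and cR²w.
(F2): fails — aRb, aRb but no w with b=w and bR²w.
(F3): fails — uRu, uRv but no t with u=t and vR²t.
(F4): condition met.
Valid on: (F4).

(F4)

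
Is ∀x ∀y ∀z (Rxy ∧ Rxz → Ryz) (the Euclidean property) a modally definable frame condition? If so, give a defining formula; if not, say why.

Definable; ◇p → □◇p defines it

The condition is the Euclidean property. A defining modal formula is ◇p → □◇p.
Suppose ◇p→□◇p is valid. Take Rxy, Rxz and set V(p)={y}. Then ◇p at x, so □◇p at x, so ◇p at z, so some w with Rzw has p; w=y, i.e. Rzy. By symmetry of the argument, Ryz.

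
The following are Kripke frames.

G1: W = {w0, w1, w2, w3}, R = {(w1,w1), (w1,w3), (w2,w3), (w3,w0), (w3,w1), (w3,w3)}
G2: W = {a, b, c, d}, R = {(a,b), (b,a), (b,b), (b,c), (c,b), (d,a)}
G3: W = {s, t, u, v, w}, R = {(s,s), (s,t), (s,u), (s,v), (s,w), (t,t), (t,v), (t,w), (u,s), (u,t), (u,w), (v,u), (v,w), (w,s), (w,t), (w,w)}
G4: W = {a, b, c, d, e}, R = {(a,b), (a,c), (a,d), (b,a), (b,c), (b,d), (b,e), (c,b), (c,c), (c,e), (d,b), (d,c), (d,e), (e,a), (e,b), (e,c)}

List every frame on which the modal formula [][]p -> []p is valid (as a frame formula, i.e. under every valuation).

This is the axiom for density; its first-order frame correspondent is forall x forall y (Rxy -> exists z (Rxz & Rzy)).
G1: satisfies the condition.
G2: fails — Rda but no z with Rdz and Rza.
G3: fails — Rvu but no z with Rvz and Rzu.
G4: satisfies the condition.

G1, G4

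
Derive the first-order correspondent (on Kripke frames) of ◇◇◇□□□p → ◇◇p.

This is a Sahlqvist (Geach-type) schema ◇^3□^3p → □^0◇^2p.
Minimal-valuation argument: fix x; take any y with xR^3y and any z with xR^0z. Set V(p) to the set of worlds R-reachable from y in exactly 3 steps. Then □^3p holds at y, so the antecedent holds at x; validity forces ◇^2p at z, giving a w with zR^2w and yR^3w.
First-order correspondent: ∀x ∀y (xR³y → ∃w (yR³w ∧ xR²w)).

∀x ∀y (xR³y → ∃w (yR³w ∧ xR²w))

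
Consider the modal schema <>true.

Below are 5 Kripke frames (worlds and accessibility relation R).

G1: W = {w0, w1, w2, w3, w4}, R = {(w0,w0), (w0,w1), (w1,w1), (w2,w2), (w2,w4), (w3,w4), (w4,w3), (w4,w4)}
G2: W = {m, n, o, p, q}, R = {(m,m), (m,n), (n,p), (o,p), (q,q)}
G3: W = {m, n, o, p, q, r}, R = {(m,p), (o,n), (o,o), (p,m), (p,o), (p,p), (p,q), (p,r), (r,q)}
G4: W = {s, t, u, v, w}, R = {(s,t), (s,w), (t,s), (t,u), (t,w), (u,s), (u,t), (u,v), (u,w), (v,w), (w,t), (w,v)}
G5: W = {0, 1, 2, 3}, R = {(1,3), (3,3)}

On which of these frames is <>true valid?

The schema corresponds to seriality: forall x exists y Rxy.
G1: holds.
G2: fails — world p has no successor.
G3: fails — world n has no successor.
G4: holds.
G5: fails — world 0 has no successor.

G1, G4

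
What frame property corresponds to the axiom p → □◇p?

Symmetry

Suppose p→□◇p is valid. Take Rxy and set V(p)={x}. Then p at x, so □◇p at x, so ◇p at y, so some z with Ryz has p; z=x, i.e. Ryx.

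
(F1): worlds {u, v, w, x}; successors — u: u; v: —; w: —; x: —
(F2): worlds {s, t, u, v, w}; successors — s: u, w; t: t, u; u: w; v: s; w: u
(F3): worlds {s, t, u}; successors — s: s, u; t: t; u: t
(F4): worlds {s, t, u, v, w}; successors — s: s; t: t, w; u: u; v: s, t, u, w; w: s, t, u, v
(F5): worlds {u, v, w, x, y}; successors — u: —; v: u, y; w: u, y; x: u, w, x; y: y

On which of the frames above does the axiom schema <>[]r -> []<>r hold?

(F1)

This is the axiom for convergence; its first-order frame correspondent is forall x forall y forall z (Rxy & Rxz -> exists w (Ryw & Rzw)).
(F1): ✓.
(F2): fails — Rsw and Rsu but w and u have no common successor.
(F3): fails — Rsu and Rss but u and s have no common successor.
(F4): fails — Rvt and Rvu but t and u have no common successor.
(F5): fails — Rvu and Rvu but u and u have no common successor.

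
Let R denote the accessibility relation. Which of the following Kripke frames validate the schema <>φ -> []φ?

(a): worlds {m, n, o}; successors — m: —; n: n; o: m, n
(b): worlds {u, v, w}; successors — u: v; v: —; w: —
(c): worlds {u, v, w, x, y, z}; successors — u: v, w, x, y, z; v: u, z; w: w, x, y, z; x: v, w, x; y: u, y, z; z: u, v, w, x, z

(b)

This is the axiom for partial functionality; its first-order frame correspondent is forall x forall y forall z (Rxy & Rxz -> y = z).
(a): fails — o sees both m and n.
(b): satisfies the condition.
(c): fails — u sees both v and w.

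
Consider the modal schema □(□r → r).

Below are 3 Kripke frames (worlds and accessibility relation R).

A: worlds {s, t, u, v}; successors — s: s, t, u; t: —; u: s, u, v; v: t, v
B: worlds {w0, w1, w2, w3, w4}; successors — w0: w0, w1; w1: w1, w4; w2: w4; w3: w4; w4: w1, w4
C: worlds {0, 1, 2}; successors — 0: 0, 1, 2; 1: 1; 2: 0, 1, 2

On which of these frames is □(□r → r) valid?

The schema corresponds to shift-reflexivity: ∀x ∀y (Rxy → Ryy).
A: fails — Rvt but not Rtt.
B: condition met.
C: condition met.

B, C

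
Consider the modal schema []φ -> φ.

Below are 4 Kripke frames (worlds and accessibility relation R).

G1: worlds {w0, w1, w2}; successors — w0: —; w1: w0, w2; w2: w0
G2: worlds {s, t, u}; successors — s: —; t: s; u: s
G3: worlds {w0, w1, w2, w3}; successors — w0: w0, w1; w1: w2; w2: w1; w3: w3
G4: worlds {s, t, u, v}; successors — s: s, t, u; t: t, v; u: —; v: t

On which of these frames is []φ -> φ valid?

none

This is the axiom for reflexivity; its first-order frame correspondent is forall x Rxx.
G1: fails — world w0 does not see itself.
G2: fails — world s does not see itself.
G3: fails — world w1 does not see itself.
G4: fails — world u does not see itself.
Valid on no frame.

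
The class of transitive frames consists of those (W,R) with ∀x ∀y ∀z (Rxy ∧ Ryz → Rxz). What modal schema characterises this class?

A defining formula is □r → □□r (the 4 axiom).
Suppose □r→□□r is valid. Take Rxy, Ryz and set V(r)={w : Rxw}. Then □r at x, so □□r at x, so □r at y, so r at z, i.e. Rxz.

□r → □□r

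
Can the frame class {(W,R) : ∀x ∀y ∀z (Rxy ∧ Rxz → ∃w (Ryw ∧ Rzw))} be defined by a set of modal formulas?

Yes, by ◇□r → □◇r

This is a Sahlqvist condition; the .2 axiom ◇□r → □◇r defines it.
Suppose ◇□r→□◇r is valid. Take Rxy, Rxz and set V(r)={w : Ryw}. Then □r at y so ◇□r at x, so □◇r at x, so ◇r at z, giving w with Rzw and Ryw.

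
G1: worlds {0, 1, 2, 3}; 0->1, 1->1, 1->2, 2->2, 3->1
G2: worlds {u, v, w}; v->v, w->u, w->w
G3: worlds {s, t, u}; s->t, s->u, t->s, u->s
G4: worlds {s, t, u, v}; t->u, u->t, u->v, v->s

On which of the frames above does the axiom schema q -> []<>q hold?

This is the axiom for symmetry; its first-order frame correspondent is forall x forall y (Rxy -> Ryx).
G1: fails — R31 but not R13.
G2: fails — Rwu but not Ruw.
G3: ✓.
G4: fails — Rvs but not Rsv.
Valid on: G3.

G3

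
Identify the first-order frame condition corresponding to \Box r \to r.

reflexivity: \forall x Rxx

Suppose □r→r is valid. At any x set V(r)={w : Rxw}. Then □r holds at x, so r holds at x, i.e. Rxx.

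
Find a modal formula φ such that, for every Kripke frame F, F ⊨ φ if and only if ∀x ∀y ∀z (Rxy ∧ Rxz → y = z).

◇p → □p

A defining formula is ◇p → □p (the CD axiom).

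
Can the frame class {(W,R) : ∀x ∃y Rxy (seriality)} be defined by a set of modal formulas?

Yes — defined by □p → ◇p

The condition is seriality. A defining modal formula is □p → ◇p.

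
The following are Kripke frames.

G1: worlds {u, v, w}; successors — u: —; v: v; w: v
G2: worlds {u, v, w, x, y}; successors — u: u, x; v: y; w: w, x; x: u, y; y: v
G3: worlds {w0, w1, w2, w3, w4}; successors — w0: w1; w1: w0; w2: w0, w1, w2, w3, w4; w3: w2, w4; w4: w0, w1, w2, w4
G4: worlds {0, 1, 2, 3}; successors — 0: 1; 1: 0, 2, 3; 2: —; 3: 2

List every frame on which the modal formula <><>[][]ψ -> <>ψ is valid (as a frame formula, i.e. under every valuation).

G1

The schema corresponds to a generalized confluence (Geach) condition: forall x forall y (x R^2 y -> exists w (y R^2 w & xRw)).
G1: condition met.
G2: fails — uR²y but no t with yR²t and uRt.
G3: fails — w0R²w0 but no w with w0R²w and w0Rw.
G4: fails — 0R²0 but no w with 0R²w and 0Rw.
Valid on: G1.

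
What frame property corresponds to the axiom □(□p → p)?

shift-reflexivity: ∀x ∀y (Rxy → Ryy)

Suppose □(□p→p) is valid. Take Rxy and set V(p)={w : Ryw}. Then at y, □p holds; since □(□p→p) at x, □p→p at y, so p at y, i.e. Ryy.
Conversely, on a frame with shift-reflexivity the schema holds at every world under every valuation.
Frame condition: ∀x ∀y (Rxy → Ryy).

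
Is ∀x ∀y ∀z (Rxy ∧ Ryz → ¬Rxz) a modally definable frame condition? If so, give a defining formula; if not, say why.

Not definable by any modal formula

Any modally definable frame class is closed under surjective bounded morphisms.
The 5-cycle (worlds a,b,c,d,e with a→b→c→d→e→a) is intransitive. Mapping every world to a single reflexive point • is a surjective bounded morphism; the reflexive point is not intransitive (R••∧R•• but R••).
So the class is not modally definable.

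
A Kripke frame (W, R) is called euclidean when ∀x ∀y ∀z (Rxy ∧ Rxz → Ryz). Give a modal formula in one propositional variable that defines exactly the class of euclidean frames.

This is the Euclidean property; the standard corresponding axiom is 5: ◇q → □◇q.
Suppose ◇q→□◇q is valid. Take Rxy, Rxz and set V(q)={y}. Then ◇q at x, so □◇q at x, so ◇q at z, so some w with Rzw has q; w=y, i.e. Rzy. By symmetry of the argument, Ryz.

◇q → □◇q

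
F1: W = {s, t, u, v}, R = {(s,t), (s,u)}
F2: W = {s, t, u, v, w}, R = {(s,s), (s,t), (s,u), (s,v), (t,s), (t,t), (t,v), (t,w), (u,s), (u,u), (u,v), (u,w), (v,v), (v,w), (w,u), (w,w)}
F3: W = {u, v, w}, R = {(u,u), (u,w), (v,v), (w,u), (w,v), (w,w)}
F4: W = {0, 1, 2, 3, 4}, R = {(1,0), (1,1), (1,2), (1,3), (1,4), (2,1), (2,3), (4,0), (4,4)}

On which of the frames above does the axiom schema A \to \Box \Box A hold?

This is the axiom for a generalized confluence (Geach) condition; its first-order frame correspondent is \forall x \forall z (x R^2 z \to \exists w (x = w \wedge z = w)).
F1: holds.
F2: fails — sR²t but s ≠ t.
F3: fails — uR²v but u ≠ v.
F4: fails — 1R²0 but 1 ≠ 0.
Valid on: F1.

F1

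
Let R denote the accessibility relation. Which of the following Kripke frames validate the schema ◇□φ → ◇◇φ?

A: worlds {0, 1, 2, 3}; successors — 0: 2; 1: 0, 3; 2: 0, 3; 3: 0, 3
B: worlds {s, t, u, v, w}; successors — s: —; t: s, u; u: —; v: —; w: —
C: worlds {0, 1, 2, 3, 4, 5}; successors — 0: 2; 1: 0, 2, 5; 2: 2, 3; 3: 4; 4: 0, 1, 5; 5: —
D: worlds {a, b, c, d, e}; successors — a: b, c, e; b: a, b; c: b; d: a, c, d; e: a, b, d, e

This is the axiom for a generalized confluence (Geach) condition; its first-order frame correspondent is ∀x ∀y (xRy → ∃w (yRw ∧ xR²w)).
A: satisfies the condition.
B: fails — tRs but no w* with sRw* and tR²w*.
C: fails — 1R5 but no w with 5Rw and 1R²w.
D: satisfies the condition.

A, D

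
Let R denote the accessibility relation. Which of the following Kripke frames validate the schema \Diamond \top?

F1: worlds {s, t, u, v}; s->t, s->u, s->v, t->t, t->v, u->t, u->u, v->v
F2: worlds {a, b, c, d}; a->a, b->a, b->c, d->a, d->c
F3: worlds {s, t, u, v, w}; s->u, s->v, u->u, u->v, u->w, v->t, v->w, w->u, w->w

Frame correspondent (Sahlqvist): \forall x \exists y Rxy — i.e. seriality.
F1: condition met.
F2: fails — world c has no successor.
F3: fails — world t has no successor.
Valid on: F1.

F1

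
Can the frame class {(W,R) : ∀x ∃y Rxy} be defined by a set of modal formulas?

Yes, by □r → ◇r

Yes: it is seriality, defined by the D schema □r → ◇r.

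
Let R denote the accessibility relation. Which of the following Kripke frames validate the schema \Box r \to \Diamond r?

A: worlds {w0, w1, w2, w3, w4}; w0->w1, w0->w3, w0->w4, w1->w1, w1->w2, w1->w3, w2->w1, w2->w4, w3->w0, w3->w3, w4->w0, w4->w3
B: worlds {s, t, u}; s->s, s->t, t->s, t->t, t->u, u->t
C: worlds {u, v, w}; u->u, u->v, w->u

The schema corresponds to seriality: \forall x \exists y Rxy.
A: satisfies the condition.
B: satisfies the condition.
C: fails — world v has no successor.

A, B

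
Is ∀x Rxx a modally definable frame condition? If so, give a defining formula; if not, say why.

Yes — defined by □q → q

Yes: it is reflexivity, defined by the T schema □q → q.
Suppose □q→q is valid. At any x set V(q)={w : Rxw}. Then □q holds at x, so q holds at x, i.e. Rxx.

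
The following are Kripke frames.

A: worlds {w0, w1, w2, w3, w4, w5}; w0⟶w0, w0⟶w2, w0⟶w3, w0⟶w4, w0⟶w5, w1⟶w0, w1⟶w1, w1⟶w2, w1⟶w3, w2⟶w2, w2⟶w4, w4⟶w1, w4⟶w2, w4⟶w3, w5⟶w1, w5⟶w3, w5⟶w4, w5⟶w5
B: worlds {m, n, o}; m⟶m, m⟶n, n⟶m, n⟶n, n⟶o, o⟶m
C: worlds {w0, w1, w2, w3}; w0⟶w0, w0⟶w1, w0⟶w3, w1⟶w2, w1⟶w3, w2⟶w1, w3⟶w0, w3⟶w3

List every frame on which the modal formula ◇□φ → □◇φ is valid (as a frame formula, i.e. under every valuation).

B

This is the axiom for convergence; its first-order frame correspondent is ∀x ∀y ∀z (Rxy ∧ Rxz → ∃w (Ryw ∧ Rzw)).
A: fails — Rw0w4 and Rw0w3 but w4 and w3 have no common successor.
B: condition met.
C: fails — Rw1w2 and Rw1w3 but w2 and w3 have no common successor.
Valid on: B.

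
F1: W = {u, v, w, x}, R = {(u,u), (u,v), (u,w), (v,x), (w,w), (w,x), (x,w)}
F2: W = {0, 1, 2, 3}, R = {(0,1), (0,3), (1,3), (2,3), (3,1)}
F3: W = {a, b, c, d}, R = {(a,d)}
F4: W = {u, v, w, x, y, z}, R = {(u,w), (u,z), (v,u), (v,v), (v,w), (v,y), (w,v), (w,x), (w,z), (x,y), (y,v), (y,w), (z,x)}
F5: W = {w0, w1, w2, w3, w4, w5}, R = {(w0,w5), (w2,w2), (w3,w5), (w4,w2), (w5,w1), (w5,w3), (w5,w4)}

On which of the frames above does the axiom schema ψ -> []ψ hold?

Frame correspondent (Sahlqvist): forall x forall z (xRz -> exists w (x = w & z = w)) — i.e. a generalized confluence (Geach) condition.
F1: fails — uRv but u ≠ v.
F2: fails — 0R1 but 0 ≠ 1.
F3: fails — aRd but a ≠ d.
F4: fails — uRw but u ≠ w.
F5: fails — w0Rw5 but w0 ≠ w5.
Valid on no frame.

none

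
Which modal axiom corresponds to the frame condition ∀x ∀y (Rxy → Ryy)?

□(□s → s)

The condition is shift-reflexivity. The T□ schema □(□s → s) defines it.
Suppose □(□s→s) is valid. Take Rxy and set V(s)={w : Ryw}. Then at y, □s holds; since □(□s→s) at x, □s→s at y, so s at y, i.e. Ryy.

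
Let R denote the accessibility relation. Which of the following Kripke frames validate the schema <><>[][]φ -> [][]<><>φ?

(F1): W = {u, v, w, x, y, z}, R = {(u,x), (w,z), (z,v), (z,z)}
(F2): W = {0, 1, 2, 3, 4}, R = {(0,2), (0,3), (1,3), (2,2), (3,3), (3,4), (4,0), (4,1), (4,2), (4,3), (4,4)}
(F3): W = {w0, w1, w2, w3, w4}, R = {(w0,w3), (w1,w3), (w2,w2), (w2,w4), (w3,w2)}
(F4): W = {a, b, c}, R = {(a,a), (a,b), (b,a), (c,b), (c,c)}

This is the axiom for a generalized confluence (Geach) condition; its first-order frame correspondent is forall x forall y forall z ((x R^2 y & x R^2 z) -> exists w (y R^2 w & z R^2 w)).
(F1): fails — wR²v, wR²v but no t with vR²t and vR²t.
(F2): fails — 3R²1, 3R²2 but no w with 1R²w and 2R²w.
(F3): fails — w2R²w2, w2R²w4 but no w with w2R²w and w4R²w.
(F4): ✓.

(F4)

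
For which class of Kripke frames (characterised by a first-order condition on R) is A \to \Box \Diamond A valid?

This schema is the B axiom.
It corresponds to symmetry: \forall x \forall y (Rxy \to Ryx).

symmetry: \forall x \forall y (Rxy \to Ryx)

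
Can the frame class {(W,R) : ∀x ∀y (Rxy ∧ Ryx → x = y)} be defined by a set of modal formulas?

Not modally definable

Any modally definable frame class is closed under surjective bounded morphisms.
The 8-cycle (worlds a,b,c,d,e,f,g,h with a→b→c→d→e→f→g→h→a) is antisymmetric. Sending even-indexed worlds to s and odd-indexed worlds to t is a surjective bounded morphism onto the two-world frame with s↔t, which is not antisymmetric.
Hence antisymmetry is not modally definable.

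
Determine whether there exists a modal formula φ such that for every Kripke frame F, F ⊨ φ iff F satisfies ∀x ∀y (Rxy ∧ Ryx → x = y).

No

Modal frame validity is preserved under surjective bounded morphisms.
The 6-cycle (worlds a,b,c,d,e,f with a→b→c→d→e→f→a) is antisymmetric. Sending even-indexed worlds to • and odd-indexed worlds to ∘ is a surjective bounded morphism onto the two-world frame with •↔∘, which is not antisymmetric.
Hence antisymmetry is not modally definable.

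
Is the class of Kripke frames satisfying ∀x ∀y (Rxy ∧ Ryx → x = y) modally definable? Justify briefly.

Modal frame validity is preserved under surjective bounded morphisms.
The 4-cycle (worlds a,b,c,d with a→b→c→d→a) is antisymmetric. Sending even-indexed worlds to s and odd-indexed worlds to t is a surjective bounded morphism onto the two-world frame with s↔t, which is not antisymmetric.
Hence antisymmetry is not modally definable.

No — not modally definable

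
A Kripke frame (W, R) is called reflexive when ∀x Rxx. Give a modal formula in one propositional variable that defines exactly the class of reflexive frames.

The condition is reflexivity. The T schema □p → p defines it.
Suppose □p→p is valid. At any x set V(p)={w : Rxw}. Then □p holds at x, so p holds at x, i.e. Rxx.

□p → p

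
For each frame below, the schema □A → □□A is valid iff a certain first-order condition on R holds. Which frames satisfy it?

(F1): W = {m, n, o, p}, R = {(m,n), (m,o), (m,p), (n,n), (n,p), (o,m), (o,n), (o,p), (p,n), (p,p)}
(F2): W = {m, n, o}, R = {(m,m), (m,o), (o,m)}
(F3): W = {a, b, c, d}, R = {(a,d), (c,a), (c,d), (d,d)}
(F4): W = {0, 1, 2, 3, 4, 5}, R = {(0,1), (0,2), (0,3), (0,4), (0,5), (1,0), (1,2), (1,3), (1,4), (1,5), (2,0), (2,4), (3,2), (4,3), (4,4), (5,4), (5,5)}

Frame correspondent (Sahlqvist): ∀x ∀y ∀z (Rxy ∧ Ryz → Rxz) — i.e. transitivity.
(F1): fails — Rom and Rmo but not Roo.
(F2): fails — Rom and Rmo but not Roo.
(F3): satisfies the condition.
(F4): fails — R10 and R01 but not R11.
Valid on: (F3).

(F3)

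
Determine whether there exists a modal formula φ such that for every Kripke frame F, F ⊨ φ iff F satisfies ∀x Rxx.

Definable; □q → q defines it

The condition is reflexivity. A defining modal formula is □q → q.
Suppose □q→q is valid. At any x set V(q)={w : Rxw}. Then □q holds at x, so q holds at x, i.e. Rxx.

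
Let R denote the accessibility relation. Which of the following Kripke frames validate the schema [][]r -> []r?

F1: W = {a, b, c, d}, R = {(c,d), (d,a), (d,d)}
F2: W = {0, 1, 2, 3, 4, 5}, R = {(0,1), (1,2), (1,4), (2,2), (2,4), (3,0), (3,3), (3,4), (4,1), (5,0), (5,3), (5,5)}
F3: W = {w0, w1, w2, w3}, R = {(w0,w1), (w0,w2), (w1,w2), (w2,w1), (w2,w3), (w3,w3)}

F1

Frame correspondent (Sahlqvist): forall x forall y (Rxy -> exists z (Rxz & Rzy)) — i.e. density.
F1: condition met.
F2: fails — R01 but no z with R0z and Rz1.
F3: fails — Rw1w2 but no z with Rw1z and Rzw2.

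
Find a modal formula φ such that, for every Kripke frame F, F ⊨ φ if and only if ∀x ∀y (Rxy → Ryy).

A defining formula is □(□p → p) (the T□ axiom).
Suppose □(□p→p) is valid. Take Rxy and set V(p)={w : Ryw}. Then at y, □p holds; since □(□p→p) at x, □p→p at y, so p at y, i.e. Ryy.

□(□p → p)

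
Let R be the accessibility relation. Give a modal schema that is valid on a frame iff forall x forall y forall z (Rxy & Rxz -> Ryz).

◇s → □◇s

A defining formula is ◇s → □◇s (the 5 axiom).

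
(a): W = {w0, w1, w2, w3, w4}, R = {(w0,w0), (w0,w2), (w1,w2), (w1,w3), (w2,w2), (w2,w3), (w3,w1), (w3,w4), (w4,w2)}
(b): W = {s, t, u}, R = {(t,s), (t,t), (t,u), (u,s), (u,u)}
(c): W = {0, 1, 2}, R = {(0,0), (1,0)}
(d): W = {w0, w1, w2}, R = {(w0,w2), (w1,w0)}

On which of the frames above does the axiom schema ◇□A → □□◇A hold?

Frame correspondent (Sahlqvist): ∀x ∀y ∀z ((xRy ∧ xR²z) → ∃w (yRw ∧ zRw)) — i.e. a generalized confluence (Geach) condition.
(a): fails — w0Rw0, w0R²w3 but no w with w0Rw and w3Rw.
(b): fails — tRs, tR²s but no w with sRw and sRw.
(c): holds.
(d): fails — w1Rw0, w1R²w2 but no w with w0Rw and w2Rw.

(c)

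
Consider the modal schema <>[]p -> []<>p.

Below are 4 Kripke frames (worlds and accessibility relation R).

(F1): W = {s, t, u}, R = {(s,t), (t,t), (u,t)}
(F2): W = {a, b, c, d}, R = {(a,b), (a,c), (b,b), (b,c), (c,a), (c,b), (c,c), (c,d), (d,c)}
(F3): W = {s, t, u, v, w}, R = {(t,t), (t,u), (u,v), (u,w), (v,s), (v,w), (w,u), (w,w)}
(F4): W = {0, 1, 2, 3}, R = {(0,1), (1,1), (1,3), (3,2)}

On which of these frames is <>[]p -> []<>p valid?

The schema corresponds to convergence: forall x forall y forall z (Rxy & Rxz -> exists w (Ryw & Rzw)).
(F1): satisfies the condition.
(F2): satisfies the condition.
(F3): fails — Rtt and Rtu but t and u have no common successor.
(F4): fails — R11 and R13 but 1 and 3 have no common successor.
Valid on: (F1), (F2).

(F1), (F2)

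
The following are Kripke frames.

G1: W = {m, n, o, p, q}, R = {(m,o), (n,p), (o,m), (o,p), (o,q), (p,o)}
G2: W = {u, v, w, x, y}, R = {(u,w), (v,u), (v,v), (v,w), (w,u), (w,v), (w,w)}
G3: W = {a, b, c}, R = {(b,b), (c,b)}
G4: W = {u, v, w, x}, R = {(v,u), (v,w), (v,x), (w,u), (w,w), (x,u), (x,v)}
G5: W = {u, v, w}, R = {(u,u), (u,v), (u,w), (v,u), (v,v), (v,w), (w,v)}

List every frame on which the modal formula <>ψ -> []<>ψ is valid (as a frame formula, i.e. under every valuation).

This is the axiom for the Euclidean property; its first-order frame correspondent is forall x forall y forall z (Rxy & Rxz -> Ryz).
G1: fails — Rmo and Rmo but not Roo.
G2: fails — Rvu and Rvv but not Ruv.
G3: satisfies the condition.
G4: fails — Rvw and Rvx but not Rwx.
G5: fails — Ruw and Ruw but not Rww.
Valid on: G3.

G3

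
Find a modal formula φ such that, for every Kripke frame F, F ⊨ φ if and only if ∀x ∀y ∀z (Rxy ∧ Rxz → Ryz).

◇p → □◇p

This is the Euclidean property; the standard corresponding axiom is 5: ◇p → □◇p.
Suppose ◇p→□◇p is valid. Take Rxy, Rxz and set V(p)={y}. Then ◇p at x, so □◇p at x, so ◇p at z, so some w with Rzw has p; w=y, i.e. Rzy. By symmetry of the argument, Ryz.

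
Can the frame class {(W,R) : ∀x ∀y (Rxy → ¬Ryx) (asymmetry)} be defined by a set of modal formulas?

No

Modal frame validity is preserved under surjective bounded morphisms.
The 4-cycle (worlds w0,w1,w2,w3 with w0→w1→w2→w3→w0) is asymmetric. Mapping every world to a single reflexive point • is a surjective bounded morphism, and the reflexive point is not asymmetric (R•• but asymmetry requires ¬R••).
So the class is not modally definable.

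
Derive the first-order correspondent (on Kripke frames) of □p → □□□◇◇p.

∀x ∀z (xR³z → ∃w (xRw ∧ zR²w))

This is a Sahlqvist (Geach-type) schema ◇^0□^1p → □^3◇^2p.
Minimal-valuation argument: fix x; take any y with xR^0y and any z with xR^3z. Set V(p) to the set of worlds R-reachable from y in exactly 1 step. Then □^1p holds at y, so the antecedent holds at x; validity forces ◇^2p at z, giving a w with zR^2w and yR^1w.
First-order correspondent: ∀x ∀z (xR³z → ∃w (xRw ∧ zR²w)).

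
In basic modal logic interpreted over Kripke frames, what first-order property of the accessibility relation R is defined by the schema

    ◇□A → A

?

This is frame-equivalent to A → □◇A (substitute ¬A for A and contrapose).
Suppose A→□◇A is valid. Take Rxy and set V(A)={x}. Then A at x, so □◇A at x, so ◇A at y, so some z with Ryz has A; z=x, i.e. Ryx.

symmetry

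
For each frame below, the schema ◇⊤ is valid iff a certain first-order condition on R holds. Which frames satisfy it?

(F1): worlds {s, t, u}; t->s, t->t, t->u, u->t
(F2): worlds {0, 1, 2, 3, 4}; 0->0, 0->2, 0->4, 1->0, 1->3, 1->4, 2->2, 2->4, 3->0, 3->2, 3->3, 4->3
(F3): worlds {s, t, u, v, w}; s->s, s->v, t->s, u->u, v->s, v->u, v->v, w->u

Frame correspondent (Sahlqvist): ∀x ∃y Rxy — i.e. seriality.
(F1): fails — world s has no successor.
(F2): condition met.
(F3): condition met.

(F2), (F3)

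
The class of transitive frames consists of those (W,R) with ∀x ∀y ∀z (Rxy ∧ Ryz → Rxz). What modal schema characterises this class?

The condition is transitivity. The 4 schema □r → □□r defines it.
Suppose □r→□□r is valid. Take Rxy, Ryz and set V(r)={w : Rxw}. Then □r at x, so □□r at x, so □r at y, so r at z, i.e. Rxz.

□r → □□r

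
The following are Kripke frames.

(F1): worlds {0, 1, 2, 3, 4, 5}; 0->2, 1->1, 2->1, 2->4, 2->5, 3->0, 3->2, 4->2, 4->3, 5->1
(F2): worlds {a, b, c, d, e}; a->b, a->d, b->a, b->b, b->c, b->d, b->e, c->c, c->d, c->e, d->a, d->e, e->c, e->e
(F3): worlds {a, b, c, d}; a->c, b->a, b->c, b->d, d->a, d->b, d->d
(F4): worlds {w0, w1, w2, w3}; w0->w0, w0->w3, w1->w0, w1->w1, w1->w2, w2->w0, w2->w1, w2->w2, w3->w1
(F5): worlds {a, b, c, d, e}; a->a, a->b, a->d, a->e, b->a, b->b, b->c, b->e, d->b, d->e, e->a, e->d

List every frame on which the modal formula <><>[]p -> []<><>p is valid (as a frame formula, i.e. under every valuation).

(F2), (F4)

The schema corresponds to a generalized confluence (Geach) condition: forall x forall y forall z ((x R^2 y & xRz) -> exists w (yRw & z R^2 w)).
(F1): fails — 2R²3, 2R1 but no w with 3Rw and 1R²w.
(F2): satisfies the condition.
(F3): fails — bR²a, bRa but no w with aRw and aR²w.
(F4): satisfies the condition.
(F5): fails — aR²c, aRa but no w with cRw and aR²w.
Valid on: (F2), (F4).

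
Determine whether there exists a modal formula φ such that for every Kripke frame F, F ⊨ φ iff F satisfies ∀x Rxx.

Yes — defined by □r → r

This is a Sahlqvist condition; the T axiom □r → r defines it.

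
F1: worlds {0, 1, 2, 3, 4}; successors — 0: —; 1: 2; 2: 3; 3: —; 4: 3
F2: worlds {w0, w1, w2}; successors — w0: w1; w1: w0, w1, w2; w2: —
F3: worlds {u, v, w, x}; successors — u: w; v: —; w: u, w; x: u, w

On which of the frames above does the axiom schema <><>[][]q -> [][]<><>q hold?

F3

This is the axiom for a generalized confluence (Geach) condition; its first-order frame correspondent is forall x forall y forall z ((x R^2 y & x R^2 z) -> exists w (y R^2 w & z R^2 w)).
F1: fails — 1R²3, 1R²3 but no w with 3R²w and 3R²w.
F2: fails — w0R²w0, w0R²w2 but no w with w0R²w and w2R²w.
F3: holds.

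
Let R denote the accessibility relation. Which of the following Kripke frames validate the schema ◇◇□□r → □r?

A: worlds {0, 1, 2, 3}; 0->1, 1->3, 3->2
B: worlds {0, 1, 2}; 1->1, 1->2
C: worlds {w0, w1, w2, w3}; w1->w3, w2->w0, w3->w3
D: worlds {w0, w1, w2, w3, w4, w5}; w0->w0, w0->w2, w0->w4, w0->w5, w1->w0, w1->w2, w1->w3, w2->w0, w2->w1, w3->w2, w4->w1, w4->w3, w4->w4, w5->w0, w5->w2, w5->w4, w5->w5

This is the axiom for a generalized confluence (Geach) condition; its first-order frame correspondent is ∀x ∀y ∀z ((xR²y ∧ xRz) → ∃w (yR²w ∧ z = w)).
A: fails — 0R²3, 0R1 but no w with 3R²w and 1=w.
B: fails — 1R²2, 1R1 but no w with 2R²w and 1=w.
C: ✓.
D: fails — w0R²w3, w0Rw2 but no w with w3R²w and w2=w.
Valid on: C.

C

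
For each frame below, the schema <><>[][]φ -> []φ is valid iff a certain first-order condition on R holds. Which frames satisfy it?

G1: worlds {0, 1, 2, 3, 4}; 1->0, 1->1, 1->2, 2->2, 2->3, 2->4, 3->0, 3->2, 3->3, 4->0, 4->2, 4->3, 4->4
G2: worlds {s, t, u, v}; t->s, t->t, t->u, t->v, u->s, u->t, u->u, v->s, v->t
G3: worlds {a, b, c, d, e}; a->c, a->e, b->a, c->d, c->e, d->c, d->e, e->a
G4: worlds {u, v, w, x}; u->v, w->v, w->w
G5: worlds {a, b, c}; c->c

G5

Frame correspondent (Sahlqvist): forall x forall y forall z ((x R^2 y & xRz) -> exists w (y R^2 w & z = w)) — i.e. a generalized confluence (Geach) condition.
G1: fails — 1R²0, 1R0 but no w with 0R²w and 0=w.
G2: fails — tR²s, tRs but no w with sR²w and s=w.
G3: fails — aR²a, aRc but no w with aR²w and c=w.
G4: fails — wR²v, wRv but no t with vR²t and v=t.
G5: ✓.
Valid on: G5.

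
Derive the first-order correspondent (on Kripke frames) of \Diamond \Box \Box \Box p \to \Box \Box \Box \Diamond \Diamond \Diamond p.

\forall x \forall y \forall z ((xRy \wedge x R^3 z) \to \exists w (y R^3 w \wedge z R^3 w))

This is a Sahlqvist (Geach-type) schema ◇^1□^3p → □^3◇^3p.
Minimal-valuation argument: fix x; take any y with xR^1y and any z with xR^3z. Set V(p) to the set of worlds R-reachable from y in exactly 3 steps. Then □^3p holds at y, so the antecedent holds at x; validity forces ◇^3p at z, giving a w with zR^3w and yR^3w.
First-order correspondent: \forall x \forall y \forall z ((xRy \wedge x R^3 z) \to \exists w (y R^3 w \wedge z R^3 w)).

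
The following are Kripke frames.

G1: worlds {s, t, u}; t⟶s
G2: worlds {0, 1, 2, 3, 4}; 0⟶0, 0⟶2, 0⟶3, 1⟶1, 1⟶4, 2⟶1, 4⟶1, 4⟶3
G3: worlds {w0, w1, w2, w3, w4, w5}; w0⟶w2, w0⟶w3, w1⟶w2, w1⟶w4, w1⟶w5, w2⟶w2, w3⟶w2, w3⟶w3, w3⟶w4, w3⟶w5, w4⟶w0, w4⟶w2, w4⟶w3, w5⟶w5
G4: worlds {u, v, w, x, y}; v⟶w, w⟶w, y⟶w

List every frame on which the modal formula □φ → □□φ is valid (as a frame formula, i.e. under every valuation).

G1, G4

Frame correspondent (Sahlqvist): ∀x ∀y ∀z (Rxy ∧ Ryz → Rxz) — i.e. transitivity.
G1: ✓.
G2: fails — R02 and R21 but not R01.
G3: fails — Rw1w4 and Rw4w0 but not Rw1w0.
G4: ✓.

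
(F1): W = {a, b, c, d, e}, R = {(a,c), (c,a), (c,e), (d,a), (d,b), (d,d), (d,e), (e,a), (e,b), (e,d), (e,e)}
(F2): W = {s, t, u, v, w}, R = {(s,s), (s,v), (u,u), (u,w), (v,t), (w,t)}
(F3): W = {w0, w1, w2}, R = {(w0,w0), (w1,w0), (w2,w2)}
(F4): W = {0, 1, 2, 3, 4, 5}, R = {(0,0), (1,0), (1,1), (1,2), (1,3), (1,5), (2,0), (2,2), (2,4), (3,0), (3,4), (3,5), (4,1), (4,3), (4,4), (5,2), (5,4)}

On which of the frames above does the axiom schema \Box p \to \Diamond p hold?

(F3), (F4)

Frame correspondent (Sahlqvist): \forall x \exists y Rxy — i.e. seriality.
(F1): fails — world b has no successor.
(F2): fails — world t has no successor.
(F3): satisfies the condition.
(F4): satisfies the condition.
Valid on: (F3), (F4).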